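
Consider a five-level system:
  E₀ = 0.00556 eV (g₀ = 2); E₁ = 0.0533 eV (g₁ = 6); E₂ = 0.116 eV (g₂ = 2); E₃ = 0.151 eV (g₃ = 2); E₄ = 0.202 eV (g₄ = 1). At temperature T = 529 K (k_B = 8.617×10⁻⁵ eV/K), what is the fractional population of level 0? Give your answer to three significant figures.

k_BT = 8.617×10⁻⁵ × 529 K = 0.045584 eV.
Eᵢ/kT = 0.12197, 1.1693, 2.5448, 3.3126, 4.4314.
Z = Σ gᵢe^(−Eᵢ/kT) = 2·e^(−0.12197) + 6·e^(−1.1693) + 2·e^(−2.5448) + 2·e^(−3.3126) + 1·e^(−4.4314) = 1.7703 + 1.8635 + 0.15698 + 0.072843 + 0.011898 = 3.8755.
P₀ = g₀ e^(−E₀/kT) / Z = 1.7703/3.8755 = 0.457.

0.457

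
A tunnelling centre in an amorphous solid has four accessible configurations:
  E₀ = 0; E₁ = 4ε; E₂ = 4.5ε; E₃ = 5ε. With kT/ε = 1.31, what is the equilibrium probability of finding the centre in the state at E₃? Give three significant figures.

0.0200

Eᵢ/kT = 0, 3.0534, 3.4351, 3.8168.
Z = Σ e^(−Eᵢ/kT) = e^(−0) + e^(−3.0534) + e^(−3.4351) + e^(−3.8168) = 1.0000 + 0.047198 + 0.032222 + 0.021998 = 1.1014.
P₃ = e^(−E₃/kT) / Z = 0.021998/1.1014 = 0.0200.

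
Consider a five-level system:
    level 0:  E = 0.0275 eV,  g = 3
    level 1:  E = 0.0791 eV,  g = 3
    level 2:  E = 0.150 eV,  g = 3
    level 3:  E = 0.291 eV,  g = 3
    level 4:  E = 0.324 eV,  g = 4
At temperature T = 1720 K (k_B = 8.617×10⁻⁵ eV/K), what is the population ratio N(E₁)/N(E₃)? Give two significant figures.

4.2

k_BT = 8.617×10⁻⁵ × 1720 K = 0.1482 eV.
n₁/n₃ = (g₁/g₃) exp[−(E₁−E₃)/kT] = (3/3) × exp(−(-0.2119 eV)/(0.1482 eV)) = (3/3) × exp(1.430) = 4.2.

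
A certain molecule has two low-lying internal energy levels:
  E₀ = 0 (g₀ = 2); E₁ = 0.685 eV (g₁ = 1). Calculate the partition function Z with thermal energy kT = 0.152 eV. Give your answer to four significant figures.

Z = 2.011

Eᵢ/kT = 0, 4.50658.
Z = Σ gᵢe^(−Eᵢ/kT) = 2·e^(−0) + 1·e^(−4.50658) = 2.00000 + 0.0110361 = 2.01104.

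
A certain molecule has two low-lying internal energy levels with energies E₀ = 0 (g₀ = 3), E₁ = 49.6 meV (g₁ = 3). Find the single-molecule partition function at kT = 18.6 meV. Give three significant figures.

Z = 3.21

Eᵢ/kT = 0, 2.6667.
Z = Σ gᵢe^(−Eᵢ/kT) = 3·e^(−0) + 3·e^(−2.6667) = 3.0000 + 0.20844 = 3.2084.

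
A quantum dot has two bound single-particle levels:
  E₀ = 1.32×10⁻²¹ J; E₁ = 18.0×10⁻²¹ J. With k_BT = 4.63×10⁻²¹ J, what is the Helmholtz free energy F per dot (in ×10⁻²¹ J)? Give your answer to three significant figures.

1.20 ×10⁻²¹ J

Eᵢ/kT = 0.28510, 3.8877.
Z = Σ e^(−Eᵢ/kT) = e^(−0.28510) + e^(−3.8877) = 0.75194 + 0.020492 = 0.77243.
F = −kT ln Z = −4.63 × ln(0.77243) = −4.63 × -0.25821 = 1.20 ×10⁻²¹ J.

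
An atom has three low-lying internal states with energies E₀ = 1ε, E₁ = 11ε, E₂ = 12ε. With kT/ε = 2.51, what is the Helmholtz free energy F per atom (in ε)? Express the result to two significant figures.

Eᵢ/kT = 0.3984, 4.382, 4.781.
Z = Σ e^(−Eᵢ/kT) = e^(−0.3984) + e^(−4.382) + e^(−4.781) = 0.6714 + 0.01250 + 0.008388 = 0.6923.
F = −kT ln Z = −2.51 × ln(0.6923) = −2.51 × -0.3677 = 0.92 ε.

0.92 ε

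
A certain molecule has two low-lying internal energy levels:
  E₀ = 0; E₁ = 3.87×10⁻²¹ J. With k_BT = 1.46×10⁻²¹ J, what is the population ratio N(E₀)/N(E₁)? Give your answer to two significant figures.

14

n₀/n₁ = exp[−(E₀−E₁)/kT] = exp(−(-3.87 ×10⁻²¹ J)/(1.46 ×10⁻²¹ J)) = exp(2.651) = 14.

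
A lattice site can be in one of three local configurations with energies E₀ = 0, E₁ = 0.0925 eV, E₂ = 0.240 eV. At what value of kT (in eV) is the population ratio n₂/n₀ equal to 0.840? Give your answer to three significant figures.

n₂/n₀ = exp[−(E₂−E₀)/kT] = 0.840.
⇒ (E₂−E₀)/kT = ln(1/0.840) = ln(1.1905) = 0.17437.
kT = 0.240 eV / 0.17437 = 1.38 eV.

1.38 eV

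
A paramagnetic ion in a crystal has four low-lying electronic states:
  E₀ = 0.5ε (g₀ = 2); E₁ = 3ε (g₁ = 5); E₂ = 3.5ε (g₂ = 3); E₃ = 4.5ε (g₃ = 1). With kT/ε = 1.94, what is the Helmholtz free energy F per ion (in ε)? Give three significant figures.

-2.26 ε

Eᵢ/kT = 0.25773, 1.5464, 1.8041, 2.3196.
Z = Σ gᵢe^(−Eᵢ/kT) = 2·e^(−0.25773) + 5·e^(−1.5464) + 3·e^(−1.8041) + 1·e^(−2.3196) = 1.5456 + 1.0651 + 0.49387 + 0.098313 = 3.2029.
F = −kT ln Z = −1.94 × ln(3.2029) = −1.94 × 1.1641 = -2.26 ε.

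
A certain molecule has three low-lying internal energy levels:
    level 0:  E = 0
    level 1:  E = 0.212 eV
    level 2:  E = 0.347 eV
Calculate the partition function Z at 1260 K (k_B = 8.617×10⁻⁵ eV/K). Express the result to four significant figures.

Z = 1.183

k_BT = 8.617×10⁻⁵ × 1260 K = 0.108574 eV.
Eᵢ/kT = 0, 1.95259, 3.19598.
Z = Σ e^(−Eᵢ/kT) = e^(−0) + e^(−1.95259) + e^(−3.19598) = 1.00000 + 0.141906 + 0.0409264 = 1.18283.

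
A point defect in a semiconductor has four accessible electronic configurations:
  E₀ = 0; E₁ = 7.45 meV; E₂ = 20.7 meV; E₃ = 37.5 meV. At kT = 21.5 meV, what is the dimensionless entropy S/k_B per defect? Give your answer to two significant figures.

Eᵢ/kT = 0, 0.3465, 0.9628, 1.744.
Z = Σ e^(−Eᵢ/kT) = e^(−0) + e^(−0.3465) + e^(−0.9628) + e^(−1.744) = 1.000 + 0.7072 + 0.3818 + 0.1748 = 2.264.
⟨E⟩ = Σ EᵢPᵢ = 8.713 meV.
S/k_B = ln Z + ⟨E⟩/kT = ln(2.264) + 8.713/21.5 = 0.8171 + 0.4053 = 1.2.

1.2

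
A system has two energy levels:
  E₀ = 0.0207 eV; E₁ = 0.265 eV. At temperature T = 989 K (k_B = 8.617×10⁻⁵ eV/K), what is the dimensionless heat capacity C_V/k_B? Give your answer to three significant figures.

0.419

k_BT = 8.617×10⁻⁵ × 989 K = 0.085222 eV.
Eᵢ/kT = 0.24290, 3.1095.
Z = Σ e^(−Eᵢ/kT) = e^(−0.24290) + e^(−3.1095) = 0.78435 + 0.044623 = 0.82897.
⟨E⟩ = 0.033851 eV, ⟨E²⟩ = 0.0041856 eV².
C_V/k_B = (⟨E²⟩ − ⟨E⟩²)/(kT)² = (0.0041856 − 0.0011459)/0.0072628 = 0.419.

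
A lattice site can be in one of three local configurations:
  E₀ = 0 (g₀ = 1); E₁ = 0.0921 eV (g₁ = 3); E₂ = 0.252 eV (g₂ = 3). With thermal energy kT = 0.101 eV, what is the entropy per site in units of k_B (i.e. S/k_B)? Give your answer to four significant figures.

1.597

Eᵢ/kT = 0, 0.911881, 2.49505.
Z = Σ gᵢe^(−Eᵢ/kT) = 1·e^(−0) + 3·e^(−0.911881) + 3·e^(−2.49505) = 1.00000 + 1.20530 + 0.247477 = 2.45278.
⟨E⟩ = Σ EᵢPᵢ = 0.0706840 eV.
S/k_B = ln Z + ⟨E⟩/kT = ln(2.45278) + 0.0706840/0.101 = 0.897222 + 0.699842 = 1.597.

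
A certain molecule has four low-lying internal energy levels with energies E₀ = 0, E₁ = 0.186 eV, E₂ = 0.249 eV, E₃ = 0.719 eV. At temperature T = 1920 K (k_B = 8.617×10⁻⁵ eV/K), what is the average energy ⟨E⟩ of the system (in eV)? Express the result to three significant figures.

0.0802 eV

k_BT = 8.617×10⁻⁵ × 1920 K = 0.16545 eV.
Eᵢ/kT = 0, 1.1242, 1.5050, 4.3457.
Z = Σ e^(−Eᵢ/kT) = e^(−0) + e^(−1.1242) + e^(−1.5050) + e^(−4.3457) = 1.0000 + 0.32491 + 0.22202 + 0.012962 = 1.5599.
⟨E⟩ = Σ Eᵢ e^(−Eᵢ/kT) / Z = (0·1.0000 + 0.186·0.32491 + 0.249·0.22202 + 0.719·0.012962) / 1.5599 = 0.0802 eV.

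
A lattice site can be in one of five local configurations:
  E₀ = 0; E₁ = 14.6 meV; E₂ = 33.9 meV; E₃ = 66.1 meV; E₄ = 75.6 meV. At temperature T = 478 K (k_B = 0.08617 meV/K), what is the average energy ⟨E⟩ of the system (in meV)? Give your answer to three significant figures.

k_BT = 0.08617 × 478 K = 41.189 meV.
Eᵢ/kT = 0, 0.35446, 0.82304, 1.6048, 1.8354.
Z = Σ e^(−Eᵢ/kT) = e^(−0) + e^(−0.35446) + e^(−0.82304) + e^(−1.6048) + e^(−1.8354) = 1.0000 + 0.70155 + 0.43909 + 0.20093 + 0.15955 = 2.5011.
⟨E⟩ = Σ Eᵢ e^(−Eᵢ/kT) / Z = (0·1.0000 + 14.6·0.70155 + 33.9·0.43909 + 66.1·0.20093 + 75.6·0.15955) / 2.5011 = 20.2 meV.

20.2 meV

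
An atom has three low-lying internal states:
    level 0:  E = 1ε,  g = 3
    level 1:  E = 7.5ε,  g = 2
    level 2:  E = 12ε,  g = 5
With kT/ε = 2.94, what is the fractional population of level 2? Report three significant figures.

0.0355

Eᵢ/kT = 0.34014, 2.5510, 4.0816.
Z = Σ gᵢe^(−Eᵢ/kT) = 3·e^(−0.34014) + 2·e^(−2.5510) + 5·e^(−4.0816) = 2.1350 + 0.15601 + 0.084402 = 2.3754.
P₂ = g₂ e^(−E₂/kT) / Z = 0.084402/2.3754 = 0.0355.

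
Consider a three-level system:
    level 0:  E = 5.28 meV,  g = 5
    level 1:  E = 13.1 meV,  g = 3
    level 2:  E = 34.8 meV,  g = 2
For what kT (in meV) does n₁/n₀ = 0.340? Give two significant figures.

n₁/n₀ = (g₁/g₀) exp[−(E₁−E₀)/kT] = 0.340.
⇒ (E₁−E₀)/kT = ln((3/5)/0.340) = ln(1.765) = 0.5682.
kT = 7.82 meV / 0.5682 = 14 meV.

14 meV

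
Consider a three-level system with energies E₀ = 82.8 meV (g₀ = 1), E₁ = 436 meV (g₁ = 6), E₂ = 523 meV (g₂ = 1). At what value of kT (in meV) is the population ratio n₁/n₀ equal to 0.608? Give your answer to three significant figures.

n₁/n₀ = (g₁/g₀) exp[−(E₁−E₀)/kT] = 0.608.
⇒ (E₁−E₀)/kT = ln((6/1)/0.608) = ln(9.8684) = 2.2893.
kT = 353.2 meV / 2.2893 = 154 meV.

154 meV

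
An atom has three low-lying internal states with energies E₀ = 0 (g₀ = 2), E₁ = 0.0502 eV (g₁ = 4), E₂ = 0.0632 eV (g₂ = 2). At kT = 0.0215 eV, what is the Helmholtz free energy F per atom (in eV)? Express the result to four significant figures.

Eᵢ/kT = 0, 2.33488, 2.93953.
Z = Σ gᵢe^(−Eᵢ/kT) = 2·e^(−0) + 4·e^(−2.33488) + 2·e^(−2.93953) = 2.00000 + 0.387288 + 0.105781 = 2.49307.
F = −kT ln Z = −0.0215 × ln(2.49307) = −0.0215 × 0.913515 = -0.01964 eV.

-0.01964 eV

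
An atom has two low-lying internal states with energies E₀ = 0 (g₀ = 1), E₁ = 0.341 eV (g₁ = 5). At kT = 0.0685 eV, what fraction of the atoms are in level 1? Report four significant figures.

Eᵢ/kT = 0, 4.97810.
Z = Σ gᵢe^(−Eᵢ/kT) = 1·e^(−0) + 5·e^(−4.97810) = 1.00000 + 0.0344357 = 1.03444.
P₁ = g₁ e^(−E₁/kT) / Z = 0.0344357/1.03444 = 0.03329.

0.03329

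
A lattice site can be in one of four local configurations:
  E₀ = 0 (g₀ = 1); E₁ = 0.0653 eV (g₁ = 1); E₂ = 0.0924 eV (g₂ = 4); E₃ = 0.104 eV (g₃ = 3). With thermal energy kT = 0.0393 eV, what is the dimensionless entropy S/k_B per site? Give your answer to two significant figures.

1.6

Eᵢ/kT = 0, 1.662, 2.351, 2.646.
Z = Σ gᵢe^(−Eᵢ/kT) = 1·e^(−0) + 1·e^(−1.662) + 4·e^(−2.351) + 3·e^(−2.646) = 1.000 + 0.1898 + 0.3811 + 0.2128 = 1.784.
⟨E⟩ = Σ EᵢPᵢ = 0.03909 eV.
S/k_B = ln Z + ⟨E⟩/kT = ln(1.784) + 0.03909/0.0393 = 0.5789 + 0.9947 = 1.6.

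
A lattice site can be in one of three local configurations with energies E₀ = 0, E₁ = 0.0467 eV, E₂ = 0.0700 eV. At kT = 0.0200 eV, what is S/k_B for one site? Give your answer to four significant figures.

Eᵢ/kT = 0, 2.33500, 3.50000.
Z = Σ e^(−Eᵢ/kT) = e^(−0) + e^(−2.33500) + e^(−3.50000) = 1.00000 + 0.0968105 + 0.0301974 = 1.12701.
⟨E⟩ = Σ EᵢPᵢ = 0.00588714 eV.
S/k_B = ln Z + ⟨E⟩/kT = ln(1.12701) + 0.00588714/0.0200 = 0.119568 + 0.294357 = 0.4139.

0.4139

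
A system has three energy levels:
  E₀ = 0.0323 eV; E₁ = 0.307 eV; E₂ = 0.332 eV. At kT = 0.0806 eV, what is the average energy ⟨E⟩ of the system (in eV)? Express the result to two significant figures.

Eᵢ/kT = 0.4007, 3.809, 4.119.
Z = Σ e^(−Eᵢ/kT) = e^(−0.4007) + e^(−3.809) + e^(−4.119) = 0.6699 + 0.02217 + 0.01626 = 0.7083.
⟨E⟩ = Σ Eᵢ e^(−Eᵢ/kT) / Z = (0.0323·0.6699 + 0.307·0.02217 + 0.332·0.01626) / 0.7083 = 0.048 eV.

0.048 eV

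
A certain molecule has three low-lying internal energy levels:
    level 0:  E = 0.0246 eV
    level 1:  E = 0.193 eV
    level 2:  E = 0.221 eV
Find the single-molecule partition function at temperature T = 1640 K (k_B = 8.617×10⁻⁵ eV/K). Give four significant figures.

Z = 1.305

k_BT = 8.617×10⁻⁵ × 1640 K = 0.141319 eV.
Eᵢ/kT = 0.174074, 1.36570, 1.56384.
Z = Σ e^(−Eᵢ/kT) = e^(−0.174074) + e^(−1.36570) + e^(−1.56384) = 0.840235 + 0.255202 + 0.209331 = 1.30477.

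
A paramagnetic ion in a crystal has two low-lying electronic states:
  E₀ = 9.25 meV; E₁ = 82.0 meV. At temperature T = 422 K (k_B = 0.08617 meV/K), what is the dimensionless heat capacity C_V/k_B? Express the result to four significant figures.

0.4200

k_BT = 0.08617 × 422 K = 36.3637 meV.
Eᵢ/kT = 0.254375, 2.25500.
Z = Σ e^(−Eᵢ/kT) = e^(−0.254375) + e^(−2.25500) = 0.775401 + 0.104874 = 0.880275.
⟨E⟩ = 17.9173 meV, ⟨E²⟩ = 876.451 meV².
C_V/k_B = (⟨E²⟩ − ⟨E⟩²)/(kT)² = (876.451 − 321.030)/1322.32 = 0.4200.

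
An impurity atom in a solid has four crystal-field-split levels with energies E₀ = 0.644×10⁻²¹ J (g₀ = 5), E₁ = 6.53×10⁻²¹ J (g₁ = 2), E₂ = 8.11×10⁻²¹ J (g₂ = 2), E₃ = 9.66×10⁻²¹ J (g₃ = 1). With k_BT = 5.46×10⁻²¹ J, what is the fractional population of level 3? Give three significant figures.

Eᵢ/kT = 0.11795, 1.1960, 1.4853, 1.7692.
Z = Σ gᵢe^(−Eᵢ/kT) = 5·e^(−0.11795) + 2·e^(−1.1960) + 2·e^(−1.4853) + 1·e^(−1.7692) = 4.4437 + 0.60480 + 0.45287 + 0.17047 = 5.6718.
P₃ = g₃ e^(−E₃/kT) / Z = 0.17047/5.6718 = 0.0301.

0.0301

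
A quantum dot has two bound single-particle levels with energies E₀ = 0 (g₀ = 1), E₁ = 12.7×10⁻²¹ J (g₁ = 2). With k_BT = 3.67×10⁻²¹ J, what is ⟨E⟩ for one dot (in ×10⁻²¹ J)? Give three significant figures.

Eᵢ/kT = 0, 3.4605.
Z = Σ gᵢe^(−Eᵢ/kT) = 1·e^(−0) + 2·e^(−3.4605) = 1.0000 + 0.062828 = 1.0628.
⟨E⟩ = Σ Eᵢ gᵢe^(−Eᵢ/kT) / Z = (0·1.0000 + 12.7·0.062828) / 1.0628 = 0.751 ×10⁻²¹ J.

0.751 ×10⁻²¹ J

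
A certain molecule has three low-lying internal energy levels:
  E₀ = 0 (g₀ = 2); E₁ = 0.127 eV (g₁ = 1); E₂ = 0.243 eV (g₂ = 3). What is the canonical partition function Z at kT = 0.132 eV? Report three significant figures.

Eᵢ/kT = 0, 0.96212, 1.8409.
Z = Σ gᵢe^(−Eᵢ/kT) = 2·e^(−0) + 1·e^(−0.96212) + 3·e^(−1.8409) = 2.0000 + 0.38208 + 0.47602 = 2.8581.

Z = 2.86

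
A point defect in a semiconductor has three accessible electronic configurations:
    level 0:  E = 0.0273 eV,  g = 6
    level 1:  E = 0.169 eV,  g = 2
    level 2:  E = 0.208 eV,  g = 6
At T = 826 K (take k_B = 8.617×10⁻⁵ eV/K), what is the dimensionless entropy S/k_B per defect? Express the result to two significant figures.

2.2

k_BT = 8.617×10⁻⁵ × 826 K = 0.07118 eV.
Eᵢ/kT = 0.3835, 2.374, 2.922.
Z = Σ gᵢe^(−Eᵢ/kT) = 6·e^(−0.3835) + 2·e^(−2.374) + 6·e^(−2.922) = 4.089 + 0.1862 + 0.3230 = 4.598.
⟨E⟩ = Σ EᵢPᵢ = 0.04573 eV.
S/k_B = ln Z + ⟨E⟩/kT = ln(4.598) + 0.04573/0.07118 = 1.526 + 0.6425 = 2.2.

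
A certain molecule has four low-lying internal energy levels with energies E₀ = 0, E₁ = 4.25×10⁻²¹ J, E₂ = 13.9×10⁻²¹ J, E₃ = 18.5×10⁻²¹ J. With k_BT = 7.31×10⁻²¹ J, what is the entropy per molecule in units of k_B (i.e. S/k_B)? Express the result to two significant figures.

Eᵢ/kT = 0, 0.5814, 1.902, 2.531.
Z = Σ e^(−Eᵢ/kT) = e^(−0) + e^(−0.5814) + e^(−1.902) + e^(−2.531) = 1.000 + 0.5591 + 0.1493 + 0.07958 = 1.788.
⟨E⟩ = Σ EᵢPᵢ = 3.313 ×10⁻²¹ J.
S/k_B = ln Z + ⟨E⟩/kT = ln(1.788) + 3.313/7.31 = 0.5811 + 0.4532 = 1.0.

1.0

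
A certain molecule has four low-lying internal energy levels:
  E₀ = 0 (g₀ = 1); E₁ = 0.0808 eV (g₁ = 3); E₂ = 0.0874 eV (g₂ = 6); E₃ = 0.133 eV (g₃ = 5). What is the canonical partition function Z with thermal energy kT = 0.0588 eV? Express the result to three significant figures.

Eᵢ/kT = 0, 1.3741, 1.4864, 2.2619.
Z = Σ gᵢe^(−Eᵢ/kT) = 1·e^(−0) + 3·e^(−1.3741) + 6·e^(−1.4864) + 5·e^(−2.2619) = 1.0000 + 0.75920 + 1.3571 + 0.52076 = 3.6371.

Z = 3.64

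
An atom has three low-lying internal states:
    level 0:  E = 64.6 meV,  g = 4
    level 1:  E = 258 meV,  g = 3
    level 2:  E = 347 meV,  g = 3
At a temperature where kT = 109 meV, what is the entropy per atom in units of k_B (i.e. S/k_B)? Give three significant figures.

1.87

Eᵢ/kT = 0.59266, 2.3670, 3.1835.
Z = Σ gᵢe^(−Eᵢ/kT) = 4·e^(−0.59266) + 3·e^(−2.3670) + 3·e^(−3.1835) = 2.2114 + 0.28128 + 0.12432 = 2.6170.
⟨E⟩ = Σ EᵢPᵢ = 98.802 meV.
S/k_B = ln Z + ⟨E⟩/kT = ln(2.6170) + 98.802/109 = 0.96203 + 0.90644 = 1.87.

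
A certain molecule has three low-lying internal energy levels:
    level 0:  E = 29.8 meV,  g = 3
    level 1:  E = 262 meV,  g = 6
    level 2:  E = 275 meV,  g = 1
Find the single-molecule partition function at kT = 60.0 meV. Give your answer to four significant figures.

Z = 1.912

Eᵢ/kT = 0.496667, 4.36667, 4.58333.
Z = Σ gᵢe^(−Eᵢ/kT) = 3·e^(−0.496667) + 6·e^(−4.36667) + 1·e^(−4.58333) = 1.82567 + 0.0761606 + 0.0102208 = 1.91205.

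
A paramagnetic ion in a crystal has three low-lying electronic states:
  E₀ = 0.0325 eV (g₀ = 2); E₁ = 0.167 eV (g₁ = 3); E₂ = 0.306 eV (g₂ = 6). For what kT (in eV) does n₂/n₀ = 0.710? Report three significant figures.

0.190 eV

n₂/n₀ = (g₂/g₀) exp[−(E₂−E₀)/kT] = 0.710.
⇒ (E₂−E₀)/kT = ln((6/2)/0.710) = ln(4.2254) = 1.4411.
kT = 0.2735 eV / 1.4411 = 0.190 eV.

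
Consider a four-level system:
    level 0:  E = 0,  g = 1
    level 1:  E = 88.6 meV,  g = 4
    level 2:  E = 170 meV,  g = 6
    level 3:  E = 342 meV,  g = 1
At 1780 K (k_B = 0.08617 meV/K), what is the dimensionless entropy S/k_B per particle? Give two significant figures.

k_BT = 0.08617 × 1780 K = 153.4 meV.
Eᵢ/kT = 0, 0.5776, 1.108, 2.229.
Z = Σ gᵢe^(−Eᵢ/kT) = 1·e^(−0) + 4·e^(−0.5776) + 6·e^(−1.108) + 1·e^(−2.229) = 1.000 + 2.245 + 1.981 + 0.1076 = 5.334.
⟨E⟩ = Σ EᵢPᵢ = 107.3 meV.
S/k_B = ln Z + ⟨E⟩/kT = ln(5.334) + 107.3/153.4 = 1.674 + 0.6995 = 2.4.

2.4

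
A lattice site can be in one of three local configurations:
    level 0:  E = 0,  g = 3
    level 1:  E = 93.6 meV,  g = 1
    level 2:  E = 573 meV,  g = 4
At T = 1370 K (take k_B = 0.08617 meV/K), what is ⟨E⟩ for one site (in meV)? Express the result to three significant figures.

k_BT = 0.08617 × 1370 K = 118.05 meV.
Eᵢ/kT = 0, 0.79288, 4.8539.
Z = Σ gᵢe^(−Eᵢ/kT) = 3·e^(−0) + 1·e^(−0.79288) + 4·e^(−4.8539) = 3.0000 + 0.45254 + 0.031192 = 3.4837.
⟨E⟩ = Σ Eᵢ gᵢe^(−Eᵢ/kT) / Z = (0·3.0000 + 93.6·0.45254 + 573·0.031192) / 3.4837 = 17.3 meV.

17.3 meV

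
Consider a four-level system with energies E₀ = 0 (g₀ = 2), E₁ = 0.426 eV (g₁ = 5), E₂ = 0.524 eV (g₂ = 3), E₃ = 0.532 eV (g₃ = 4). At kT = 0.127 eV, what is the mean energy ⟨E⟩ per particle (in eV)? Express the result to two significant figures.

0.058 eV

Eᵢ/kT = 0, 3.354, 4.126, 4.189.
Z = Σ gᵢe^(−Eᵢ/kT) = 2·e^(−0) + 5·e^(−3.354) + 3·e^(−4.126) + 4·e^(−4.189) = 2.000 + 0.1747 + 0.04844 + 0.06065 = 2.284.
⟨E⟩ = Σ Eᵢ gᵢe^(−Eᵢ/kT) / Z = (0·2.000 + 0.426·0.1747 + 0.524·0.04844 + 0.532·0.06065) / 2.284 = 0.058 eV.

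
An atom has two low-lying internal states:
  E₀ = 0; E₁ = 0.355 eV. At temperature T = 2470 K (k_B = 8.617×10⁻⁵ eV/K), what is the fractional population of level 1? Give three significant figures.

k_BT = 8.617×10⁻⁵ × 2470 K = 0.21284 eV.
Eᵢ/kT = 0, 1.6679.
Z = Σ e^(−Eᵢ/kT) = e^(−0) + e^(−1.6679) = 1.0000 + 0.18864 = 1.1886.
P₁ = e^(−E₁/kT) / Z = 0.18864/1.1886 = 0.159.

0.159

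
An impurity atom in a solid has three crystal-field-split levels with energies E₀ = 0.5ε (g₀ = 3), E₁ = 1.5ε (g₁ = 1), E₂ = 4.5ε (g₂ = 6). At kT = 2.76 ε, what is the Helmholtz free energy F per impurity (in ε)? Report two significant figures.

-4.0 ε

Eᵢ/kT = 0.1812, 0.5435, 1.630.
Z = Σ gᵢe^(−Eᵢ/kT) = 3·e^(−0.1812) + 1·e^(−0.5435) + 6·e^(−1.630) = 2.503 + 0.5807 + 1.176 = 4.260.
F = −kT ln Z = −2.76 × ln(4.260) = −2.76 × 1.449 = -4.0 ε.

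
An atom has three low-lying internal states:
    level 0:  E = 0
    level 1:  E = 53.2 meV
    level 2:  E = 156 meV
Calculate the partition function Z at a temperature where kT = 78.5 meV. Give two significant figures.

Eᵢ/kT = 0, 0.6777, 1.987.
Z = Σ e^(−Eᵢ/kT) = e^(−0) + e^(−0.6777) + e^(−1.987) = 1.000 + 0.5078 + 0.1371 = 1.645.

Z = 1.6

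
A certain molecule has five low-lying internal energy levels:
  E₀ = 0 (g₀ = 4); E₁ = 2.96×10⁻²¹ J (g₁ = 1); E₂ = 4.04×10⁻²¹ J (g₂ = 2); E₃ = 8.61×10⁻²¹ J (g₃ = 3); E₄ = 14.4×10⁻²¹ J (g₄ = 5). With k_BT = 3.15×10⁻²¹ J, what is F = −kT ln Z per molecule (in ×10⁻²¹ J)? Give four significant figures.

-5.189 ×10⁻²¹ J

Eᵢ/kT = 0, 0.939683, 1.28254, 2.73333, 4.57143.
Z = Σ gᵢe^(−Eᵢ/kT) = 4·e^(−0) + 1·e^(−0.939683) + 2·e^(−1.28254) + 3·e^(−2.73333) + 5·e^(−4.57143) = 4.00000 + 0.390752 + 0.554664 + 0.195007 + 0.0517158 = 5.19214.
F = −kT ln Z = −3.15 × ln(5.19214) = −3.15 × 1.64715 = -5.189 ×10⁻²¹ J.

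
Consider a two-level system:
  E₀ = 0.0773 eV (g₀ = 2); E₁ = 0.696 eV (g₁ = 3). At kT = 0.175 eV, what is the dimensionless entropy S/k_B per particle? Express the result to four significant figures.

0.8840

Eᵢ/kT = 0.441714, 3.97714.
Z = Σ gᵢe^(−Eᵢ/kT) = 2·e^(−0.441714) + 3·e^(−3.97714) = 1.28587 + 0.0562175 = 1.34209.
⟨E⟩ = Σ EᵢPᵢ = 0.103216 eV.
S/k_B = ln Z + ⟨E⟩/kT = ln(1.34209) + 0.103216/0.175 = 0.294228 + 0.589806 = 0.8840.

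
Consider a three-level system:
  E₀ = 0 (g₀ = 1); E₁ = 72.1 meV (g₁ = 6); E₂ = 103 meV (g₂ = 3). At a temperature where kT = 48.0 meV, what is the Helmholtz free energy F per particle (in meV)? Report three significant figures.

Eᵢ/kT = 0, 1.5021, 2.1458.
Z = Σ gᵢe^(−Eᵢ/kT) = 1·e^(−0) + 6·e^(−1.5021) + 3·e^(−2.1458) = 1.0000 + 1.3360 + 0.35092 = 2.6869.
F = −kT ln Z = −48.0 × ln(2.6869) = −48.0 × 0.98839 = -47.4 meV.

-47.4 meV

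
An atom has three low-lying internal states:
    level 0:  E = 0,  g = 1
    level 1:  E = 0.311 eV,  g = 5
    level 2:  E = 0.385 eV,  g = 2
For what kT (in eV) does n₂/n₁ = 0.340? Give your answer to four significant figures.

0.4553 eV

n₂/n₁ = (g₂/g₁) exp[−(E₂−E₁)/kT] = 0.340.
⇒ (E₂−E₁)/kT = ln((2/5)/0.340) = ln(1.17647) = 0.162518.
kT = 0.074 eV / 0.162518 = 0.4553 eV.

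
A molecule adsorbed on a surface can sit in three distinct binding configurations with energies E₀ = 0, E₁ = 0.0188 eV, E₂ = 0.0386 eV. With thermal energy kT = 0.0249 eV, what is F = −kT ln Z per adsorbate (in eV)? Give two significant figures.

-0.013 eV

Eᵢ/kT = 0, 0.7550, 1.550.
Z = Σ e^(−Eᵢ/kT) = e^(−0) + e^(−0.7550) + e^(−1.550) = 1.000 + 0.4700 + 0.2122 = 1.682.
F = −kT ln Z = −0.0249 × ln(1.682) = −0.0249 × 0.5200 = -0.013 eV.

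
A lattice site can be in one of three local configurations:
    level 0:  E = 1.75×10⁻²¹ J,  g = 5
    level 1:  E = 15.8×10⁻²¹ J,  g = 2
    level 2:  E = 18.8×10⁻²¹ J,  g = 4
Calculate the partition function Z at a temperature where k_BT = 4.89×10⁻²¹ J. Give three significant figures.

Eᵢ/kT = 0.35787, 3.2311, 3.8446.
Z = Σ gᵢe^(−Eᵢ/kT) = 5·e^(−0.35787) + 2·e^(−3.2311) + 4·e^(−3.8446) = 3.4958 + 0.079028 + 0.085580 = 3.6604.

Z = 3.66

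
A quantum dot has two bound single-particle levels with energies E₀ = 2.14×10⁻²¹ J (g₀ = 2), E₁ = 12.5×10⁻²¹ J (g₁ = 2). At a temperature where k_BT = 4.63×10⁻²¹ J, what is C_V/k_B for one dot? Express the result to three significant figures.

Eᵢ/kT = 0.46220, 2.6998.
Z = Σ gᵢe^(−Eᵢ/kT) = 2·e^(−0.46220) + 2·e^(−2.6998) = 1.2598 + 0.13444 = 1.3942.
⟨E⟩ = 3.1391, ⟨E²⟩ = 19.205.
C_V/k_B = (⟨E²⟩ − ⟨E⟩²)/(kT)² = (19.205 − 9.8539)/21.437 = 0.436.

0.436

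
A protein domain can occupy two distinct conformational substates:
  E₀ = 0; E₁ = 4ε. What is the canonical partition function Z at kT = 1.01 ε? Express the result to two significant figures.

Z = 1.0

Eᵢ/kT = 0, 3.960.
Z = Σ e^(−Eᵢ/kT) = e^(−0) + e^(−3.960) = 1.000 + 0.01906 = 1.019.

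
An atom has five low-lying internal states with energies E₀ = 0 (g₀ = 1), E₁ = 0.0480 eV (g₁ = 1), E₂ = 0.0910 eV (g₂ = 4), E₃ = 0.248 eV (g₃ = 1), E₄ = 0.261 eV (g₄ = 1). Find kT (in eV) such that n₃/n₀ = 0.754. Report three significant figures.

n₃/n₀ = (g₃/g₀) exp[−(E₃−E₀)/kT] = 0.754.
⇒ (E₃−E₀)/kT = ln((1/1)/0.754) = ln(1.3263) = 0.28239.
kT = 0.248 eV / 0.28239 = 0.878 eV.

0.878 eV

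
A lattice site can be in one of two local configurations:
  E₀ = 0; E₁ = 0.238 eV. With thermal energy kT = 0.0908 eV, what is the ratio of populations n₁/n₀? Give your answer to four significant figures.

n₁/n₀ = exp[−(E₁−E₀)/kT] = exp(−(0.238 eV)/(0.0908 eV)) = exp(-2.62115) = 0.07272.

0.07272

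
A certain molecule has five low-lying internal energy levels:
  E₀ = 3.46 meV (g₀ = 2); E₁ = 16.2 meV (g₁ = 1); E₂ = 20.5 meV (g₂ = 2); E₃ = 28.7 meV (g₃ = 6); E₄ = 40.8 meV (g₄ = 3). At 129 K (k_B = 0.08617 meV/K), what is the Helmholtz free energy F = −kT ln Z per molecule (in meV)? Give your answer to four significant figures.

-10.38 meV

k_BT = 0.08617 × 129 K = 11.1159 meV.
Eᵢ/kT = 0.311266, 1.45737, 1.84421, 2.58189, 3.67042.
Z = Σ gᵢe^(−Eᵢ/kT) = 2·e^(−0.311266) + 1·e^(−1.45737) + 2·e^(−1.84421) + 6·e^(−2.58189) + 3·e^(−3.67042) = 1.46504 + 0.232848 + 0.316300 + 0.453786 + 0.0763973 = 2.54437.
F = −kT ln Z = −11.1159 × ln(2.54437) = −11.1159 × 0.933883 = -10.38 meV.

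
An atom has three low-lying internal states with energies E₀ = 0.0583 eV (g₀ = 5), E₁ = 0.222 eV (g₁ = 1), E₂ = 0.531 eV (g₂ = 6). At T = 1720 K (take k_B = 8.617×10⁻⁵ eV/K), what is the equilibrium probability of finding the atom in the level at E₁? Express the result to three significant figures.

0.0594

k_BT = 8.617×10⁻⁵ × 1720 K = 0.14821 eV.
Eᵢ/kT = 0.39336, 1.4979, 3.5828.
Z = Σ gᵢe^(−Eᵢ/kT) = 5·e^(−0.39336) + 1·e^(−1.4979) + 6·e^(−3.5828) = 3.3739 + 0.22360 + 0.16679 = 3.7643.
P₁ = g₁ e^(−E₁/kT) / Z = 0.22360/3.7643 = 0.0594.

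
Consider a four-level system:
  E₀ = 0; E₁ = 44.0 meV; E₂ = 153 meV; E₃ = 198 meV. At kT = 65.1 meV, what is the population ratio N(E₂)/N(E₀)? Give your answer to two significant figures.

0.095

n₂/n₀ = exp[−(E₂−E₀)/kT] = exp(−(153 meV)/(65.1 meV)) = exp(-2.350) = 0.095.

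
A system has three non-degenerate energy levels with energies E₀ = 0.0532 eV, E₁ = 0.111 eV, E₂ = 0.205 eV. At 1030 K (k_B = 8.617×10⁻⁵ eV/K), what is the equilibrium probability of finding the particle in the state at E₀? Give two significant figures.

0.59

k_BT = 8.617×10⁻⁵ × 1030 K = 0.08876 eV.
Eᵢ/kT = 0.5994, 1.251, 2.310.
Z = Σ e^(−Eᵢ/kT) = e^(−0.5994) + e^(−1.251) + e^(−2.310) = 0.5491 + 0.2862 + 0.09926 = 0.9346.
P₀ = e^(−E₀/kT) / Z = 0.5491/0.9346 = 0.59.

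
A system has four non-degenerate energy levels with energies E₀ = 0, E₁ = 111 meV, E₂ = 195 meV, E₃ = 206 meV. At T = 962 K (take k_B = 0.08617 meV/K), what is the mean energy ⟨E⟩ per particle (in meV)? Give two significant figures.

k_BT = 0.08617 × 962 K = 82.90 meV.
Eᵢ/kT = 0, 1.339, 2.352, 2.485.
Z = Σ e^(−Eᵢ/kT) = e^(−0) + e^(−1.339) + e^(−2.352) + e^(−2.485) = 1.000 + 0.2621 + 0.09518 + 0.08333 = 1.441.
⟨E⟩ = Σ Eᵢ e^(−Eᵢ/kT) / Z = (0·1.000 + 111·0.2621 + 195·0.09518 + 206·0.08333) / 1.441 = 45 meV.

45 meV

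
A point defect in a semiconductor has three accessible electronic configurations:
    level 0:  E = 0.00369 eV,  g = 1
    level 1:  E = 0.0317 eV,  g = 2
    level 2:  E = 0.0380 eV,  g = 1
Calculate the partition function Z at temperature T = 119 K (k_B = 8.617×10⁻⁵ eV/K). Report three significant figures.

k_BT = 8.617×10⁻⁵ × 119 K = 0.010254 eV.
Eᵢ/kT = 0.35986, 3.0915, 3.7059.
Z = Σ gᵢe^(−Eᵢ/kT) = 1·e^(−0.35986) + 2·e^(−3.0915) + 1·e^(−3.7059) = 0.69777 + 0.090868 + 0.024578 = 0.81322.

Z = 0.813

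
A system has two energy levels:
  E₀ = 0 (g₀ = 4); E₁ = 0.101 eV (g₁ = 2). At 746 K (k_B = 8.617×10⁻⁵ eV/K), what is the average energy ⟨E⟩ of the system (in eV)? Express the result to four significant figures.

k_BT = 8.617×10⁻⁵ × 746 K = 0.0642828 eV.
Eᵢ/kT = 0, 1.57118.
Z = Σ gᵢe^(−Eᵢ/kT) = 4·e^(−0) + 2·e^(−1.57118) = 4.00000 + 0.415600 = 4.41560.
⟨E⟩ = Σ Eᵢ gᵢe^(−Eᵢ/kT) / Z = (0·4.00000 + 0.101·0.415600) / 4.41560 = 0.009506 eV.

0.009506 eV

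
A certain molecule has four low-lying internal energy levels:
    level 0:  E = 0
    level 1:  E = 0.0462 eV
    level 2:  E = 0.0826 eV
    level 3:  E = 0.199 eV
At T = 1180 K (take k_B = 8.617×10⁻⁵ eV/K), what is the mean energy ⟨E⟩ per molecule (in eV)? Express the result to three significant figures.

0.0424 eV

k_BT = 8.617×10⁻⁵ × 1180 K = 0.10168 eV.
Eᵢ/kT = 0, 0.45437, 0.81235, 1.9571.
Z = Σ e^(−Eᵢ/kT) = e^(−0) + e^(−0.45437) + e^(−0.81235) + e^(−1.9571) = 1.0000 + 0.63485 + 0.44381 + 0.14127 = 2.2199.
⟨E⟩ = Σ Eᵢ e^(−Eᵢ/kT) / Z = (0·1.0000 + 0.0462·0.63485 + 0.0826·0.44381 + 0.199·0.14127) / 2.2199 = 0.0424 eV.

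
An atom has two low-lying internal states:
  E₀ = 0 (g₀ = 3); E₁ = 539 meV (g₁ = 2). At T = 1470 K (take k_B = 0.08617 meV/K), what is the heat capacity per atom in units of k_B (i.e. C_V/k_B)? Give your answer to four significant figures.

0.1681

k_BT = 0.08617 × 1470 K = 126.670 meV.
Eᵢ/kT = 0, 4.25515.
Z = Σ gᵢe^(−Eᵢ/kT) = 3·e^(−0) + 2·e^(−4.25515) = 3.00000 + 0.0283819 = 3.02838.
⟨E⟩ = 5.05149 meV, ⟨E²⟩ = 2722.76 meV².
C_V/k_B = (⟨E²⟩ − ⟨E⟩²)/(kT)² = (2722.76 − 25.5176)/16045.3 = 0.1681.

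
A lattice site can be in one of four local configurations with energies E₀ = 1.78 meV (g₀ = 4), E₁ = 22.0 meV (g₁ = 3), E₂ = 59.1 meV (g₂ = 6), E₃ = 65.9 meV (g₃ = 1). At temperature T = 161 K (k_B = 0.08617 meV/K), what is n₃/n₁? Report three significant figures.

0.0141

k_BT = 0.08617 × 161 K = 13.873 meV.
n₃/n₁ = (g₃/g₁) exp[−(E₃−E₁)/kT] = (1/3) × exp(−(43.9 meV)/(13.873 meV)) = (1/3) × exp(-3.1644) = 0.0141.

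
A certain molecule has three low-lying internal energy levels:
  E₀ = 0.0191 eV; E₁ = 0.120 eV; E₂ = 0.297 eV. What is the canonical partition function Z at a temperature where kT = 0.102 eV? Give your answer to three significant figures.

Eᵢ/kT = 0.18725, 1.1765, 2.9118.
Z = Σ e^(−Eᵢ/kT) = e^(−0.18725) + e^(−1.1765) + e^(−2.9118) = 0.82924 + 0.30836 + 0.054378 = 1.1920.

Z = 1.19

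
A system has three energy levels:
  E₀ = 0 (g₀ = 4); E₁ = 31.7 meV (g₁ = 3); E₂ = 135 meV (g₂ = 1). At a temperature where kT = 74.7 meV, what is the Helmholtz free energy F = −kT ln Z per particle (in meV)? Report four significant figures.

Eᵢ/kT = 0, 0.424364, 1.80723.
Z = Σ gᵢe^(−Eᵢ/kT) = 4·e^(−0) + 3·e^(−0.424364) + 1·e^(−1.80723) = 4.00000 + 1.96256 + 0.164108 = 6.12667.
F = −kT ln Z = −74.7 × ln(6.12667) = −74.7 × 1.81265 = -135.4 meV.

-135.4 meV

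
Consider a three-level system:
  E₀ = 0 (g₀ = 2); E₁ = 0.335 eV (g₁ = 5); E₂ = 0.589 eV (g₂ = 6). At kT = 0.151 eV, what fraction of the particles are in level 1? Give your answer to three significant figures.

0.204

Eᵢ/kT = 0, 2.2185, 3.9007.
Z = Σ gᵢe^(−Eᵢ/kT) = 2·e^(−0) + 5·e^(−2.2185) + 6·e^(−3.9007) = 2.0000 + 0.54386 + 0.12137 = 2.6652.
P₁ = g₁ e^(−E₁/kT) / Z = 0.54386/2.6652 = 0.204.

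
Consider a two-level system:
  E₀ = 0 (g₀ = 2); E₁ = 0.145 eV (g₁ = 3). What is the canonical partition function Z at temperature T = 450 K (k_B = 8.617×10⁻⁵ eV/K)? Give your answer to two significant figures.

Z = 2.1

k_BT = 8.617×10⁻⁵ × 450 K = 0.03878 eV.
Eᵢ/kT = 0, 3.739.
Z = Σ gᵢe^(−Eᵢ/kT) = 2·e^(−0) + 3·e^(−3.739) = 2.000 + 0.07133 = 2.071.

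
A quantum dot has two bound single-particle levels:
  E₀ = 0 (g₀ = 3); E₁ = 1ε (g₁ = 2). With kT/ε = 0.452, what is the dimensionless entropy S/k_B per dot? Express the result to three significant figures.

Eᵢ/kT = 0, 2.2124.
Z = Σ gᵢe^(−Eᵢ/kT) = 3·e^(−0) + 2·e^(−2.2124) = 3.0000 + 0.21888 = 3.2189.
⟨E⟩ = Σ EᵢPᵢ = 0.067998 ε.
S/k_B = ln Z + ⟨E⟩/kT = ln(3.2189) + 0.067998/0.452 = 1.1690 + 0.15044 = 1.32.

1.32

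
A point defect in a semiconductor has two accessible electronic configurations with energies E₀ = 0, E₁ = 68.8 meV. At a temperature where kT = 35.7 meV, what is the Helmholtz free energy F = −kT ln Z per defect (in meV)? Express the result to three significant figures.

Eᵢ/kT = 0, 1.9272.
Z = Σ e^(−Eᵢ/kT) = e^(−0) + e^(−1.9272) = 1.0000 + 0.14556 = 1.1456.
F = −kT ln Z = −35.7 × ln(1.1456) = −35.7 × 0.13593 = -4.85 meV.

-4.85 meV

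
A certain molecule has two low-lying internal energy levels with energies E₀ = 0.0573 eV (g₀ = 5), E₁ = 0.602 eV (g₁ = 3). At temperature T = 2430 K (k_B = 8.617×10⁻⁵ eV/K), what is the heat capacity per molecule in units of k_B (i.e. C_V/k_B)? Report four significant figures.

0.2760

k_BT = 8.617×10⁻⁵ × 2430 K = 0.209393 eV.
Eᵢ/kT = 0.273648, 2.87498.
Z = Σ gᵢe^(−Eᵢ/kT) = 5·e^(−0.273648) + 3·e^(−2.87498) = 3.80300 + 0.169252 = 3.97225.
⟨E⟩ = 0.0805089 eV, ⟨E²⟩ = 0.0185849 eV².
C_V/k_B = (⟨E²⟩ − ⟨E⟩²)/(kT)² = (0.0185849 − 0.00648168)/0.0438454 = 0.2760.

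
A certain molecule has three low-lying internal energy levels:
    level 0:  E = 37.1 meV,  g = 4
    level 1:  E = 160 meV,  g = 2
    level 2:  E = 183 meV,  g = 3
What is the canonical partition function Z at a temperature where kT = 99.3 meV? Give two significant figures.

Eᵢ/kT = 0.3736, 1.611, 1.843.
Z = Σ gᵢe^(−Eᵢ/kT) = 4·e^(−0.3736) + 2·e^(−1.611) + 3·e^(−1.843) = 2.753 + 0.3994 + 0.4750 = 3.627.

Z = 3.6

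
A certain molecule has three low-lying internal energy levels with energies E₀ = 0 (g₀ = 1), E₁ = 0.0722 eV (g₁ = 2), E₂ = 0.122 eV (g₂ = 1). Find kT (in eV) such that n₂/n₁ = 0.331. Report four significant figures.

n₂/n₁ = (g₂/g₁) exp[−(E₂−E₁)/kT] = 0.331.
⇒ (E₂−E₁)/kT = ln((1/2)/0.331) = ln(1.51057) = 0.412487.
kT = 0.0498 eV / 0.412487 = 0.1207 eV.

0.1207 eV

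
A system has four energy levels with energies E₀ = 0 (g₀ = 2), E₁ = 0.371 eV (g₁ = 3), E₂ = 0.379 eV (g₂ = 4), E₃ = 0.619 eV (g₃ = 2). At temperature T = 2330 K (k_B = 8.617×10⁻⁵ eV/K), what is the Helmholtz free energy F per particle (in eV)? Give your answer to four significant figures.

k_BT = 8.617×10⁻⁵ × 2330 K = 0.200776 eV.
Eᵢ/kT = 0, 1.84783, 1.88768, 3.08304.
Z = Σ gᵢe^(−Eᵢ/kT) = 2·e^(−0) + 3·e^(−1.84783) + 4·e^(−1.88768) + 2·e^(−3.08304) = 2.00000 + 0.472736 + 0.605691 + 0.0916395 = 3.17007.
F = −kT ln Z = −0.200776 × ln(3.17007) = −0.200776 × 1.15375 = -0.2316 eV.

-0.2316 eV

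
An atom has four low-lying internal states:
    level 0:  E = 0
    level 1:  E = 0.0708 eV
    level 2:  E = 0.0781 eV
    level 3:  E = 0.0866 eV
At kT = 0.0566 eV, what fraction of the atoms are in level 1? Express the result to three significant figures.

Eᵢ/kT = 0, 1.2509, 1.3799, 1.5300.
Z = Σ e^(−Eᵢ/kT) = e^(−0) + e^(−1.2509) + e^(−1.3799) + e^(−1.5300) = 1.0000 + 0.28625 + 0.25160 + 0.21654 = 1.7544.
P₁ = e^(−E₁/kT) / Z = 0.28625/1.7544 = 0.163.

0.163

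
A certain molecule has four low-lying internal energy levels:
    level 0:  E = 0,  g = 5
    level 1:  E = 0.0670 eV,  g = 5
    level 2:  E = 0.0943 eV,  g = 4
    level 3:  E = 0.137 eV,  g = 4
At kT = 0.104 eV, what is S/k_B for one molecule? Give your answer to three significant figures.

2.78

Eᵢ/kT = 0, 0.64423, 0.90673, 1.3173.
Z = Σ gᵢe^(−Eᵢ/kT) = 5·e^(−0) + 5·e^(−0.64423) + 4·e^(−0.90673) + 4·e^(−1.3173) = 5.0000 + 2.6253 + 1.6154 + 1.0714 = 10.312.
⟨E⟩ = Σ EᵢPᵢ = 0.046064 eV.
S/k_B = ln Z + ⟨E⟩/kT = ln(10.312) + 0.046064/0.104 = 2.3333 + 0.44292 = 2.78.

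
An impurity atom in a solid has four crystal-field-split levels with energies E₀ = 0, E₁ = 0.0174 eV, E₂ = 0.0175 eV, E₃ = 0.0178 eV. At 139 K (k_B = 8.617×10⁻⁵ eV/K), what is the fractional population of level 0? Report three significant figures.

k_BT = 8.617×10⁻⁵ × 139 K = 0.011978 eV.
Eᵢ/kT = 0, 1.4527, 1.4610, 1.4861.
Z = Σ e^(−Eᵢ/kT) = e^(−0) + e^(−1.4527) + e^(−1.4610) + e^(−1.4861) = 1.0000 + 0.23394 + 0.23200 + 0.22625 = 1.6922.
P₀ = e^(−E₀/kT) / Z = 1.0000/1.6922 = 0.591.

0.591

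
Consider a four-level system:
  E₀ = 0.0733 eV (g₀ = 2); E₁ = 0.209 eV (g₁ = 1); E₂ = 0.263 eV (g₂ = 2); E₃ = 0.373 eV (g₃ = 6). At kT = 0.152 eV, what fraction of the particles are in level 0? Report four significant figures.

0.5237

Eᵢ/kT = 0.482237, 1.37500, 1.73026, 2.45395.
Z = Σ gᵢe^(−Eᵢ/kT) = 2·e^(−0.482237) + 1·e^(−1.37500) + 2·e^(−1.73026) + 6·e^(−2.45395) = 1.23480 + 0.252840 + 0.354477 + 0.515720 = 2.35784.
P₀ = g₀ e^(−E₀/kT) / Z = 1.23480/2.35784 = 0.5237.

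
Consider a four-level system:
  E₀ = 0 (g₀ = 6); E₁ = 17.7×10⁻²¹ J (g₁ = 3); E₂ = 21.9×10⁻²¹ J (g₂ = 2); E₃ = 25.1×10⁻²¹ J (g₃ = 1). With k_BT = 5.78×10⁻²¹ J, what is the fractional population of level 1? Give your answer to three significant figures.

0.0226

Eᵢ/kT = 0, 3.0623, 3.7889, 4.3426.
Z = Σ gᵢe^(−Eᵢ/kT) = 6·e^(−0) + 3·e^(−3.0623) + 2·e^(−3.7889) + 1·e^(−4.3426) = 6.0000 + 0.14034 + 0.045241 + 0.013003 = 6.1986.
P₁ = g₁ e^(−E₁/kT) / Z = 0.14034/6.1986 = 0.0226.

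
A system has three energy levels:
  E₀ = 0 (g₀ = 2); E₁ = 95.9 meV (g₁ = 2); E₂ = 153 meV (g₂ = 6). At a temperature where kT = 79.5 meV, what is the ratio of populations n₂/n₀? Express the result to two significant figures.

n₂/n₀ = (g₂/g₀) exp[−(E₂−E₀)/kT] = (6/2) × exp(−(153 meV)/(79.5 meV)) = (6/2) × exp(-1.925) = 0.44.

0.44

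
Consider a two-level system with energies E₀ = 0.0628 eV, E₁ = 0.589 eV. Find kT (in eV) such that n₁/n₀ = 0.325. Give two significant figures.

n₁/n₀ = exp[−(E₁−E₀)/kT] = 0.325.
⇒ (E₁−E₀)/kT = ln(1/0.325) = ln(3.077) = 1.124.
kT = 0.5262 eV / 1.124 = 0.47 eV.

0.47 eV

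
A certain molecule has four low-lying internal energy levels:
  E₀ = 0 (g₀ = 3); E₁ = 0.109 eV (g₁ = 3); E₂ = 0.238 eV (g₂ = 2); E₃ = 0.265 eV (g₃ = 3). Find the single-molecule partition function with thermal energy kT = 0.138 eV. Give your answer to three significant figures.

Z = 5.16

Eᵢ/kT = 0, 0.78986, 1.7246, 1.9203.
Z = Σ gᵢe^(−Eᵢ/kT) = 3·e^(−0) + 3·e^(−0.78986) + 2·e^(−1.7246) + 3·e^(−1.9203) = 3.0000 + 1.3617 + 0.35649 + 0.43969 = 5.1579.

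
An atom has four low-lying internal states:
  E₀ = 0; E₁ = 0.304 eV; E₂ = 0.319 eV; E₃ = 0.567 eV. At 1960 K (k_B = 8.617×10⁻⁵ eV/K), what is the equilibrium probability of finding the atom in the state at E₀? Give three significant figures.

k_BT = 8.617×10⁻⁵ × 1960 K = 0.16889 eV.
Eᵢ/kT = 0, 1.8000, 1.8888, 3.3572.
Z = Σ e^(−Eᵢ/kT) = e^(−0) + e^(−1.8000) + e^(−1.8888) + e^(−3.3572) = 1.0000 + 0.16530 + 0.15125 + 0.034833 = 1.3514.
P₀ = e^(−E₀/kT) / Z = 1.0000/1.3514 = 0.740.

0.740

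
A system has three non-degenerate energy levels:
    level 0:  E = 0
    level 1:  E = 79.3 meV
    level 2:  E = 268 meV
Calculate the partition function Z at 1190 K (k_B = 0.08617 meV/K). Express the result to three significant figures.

k_BT = 0.08617 × 1190 K = 102.54 meV.
Eᵢ/kT = 0, 0.77336, 2.6136.
Z = Σ e^(−Eᵢ/kT) = e^(−0) + e^(−0.77336) + e^(−2.6136) = 1.0000 + 0.46146 + 0.073270 = 1.5347.

Z = 1.53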